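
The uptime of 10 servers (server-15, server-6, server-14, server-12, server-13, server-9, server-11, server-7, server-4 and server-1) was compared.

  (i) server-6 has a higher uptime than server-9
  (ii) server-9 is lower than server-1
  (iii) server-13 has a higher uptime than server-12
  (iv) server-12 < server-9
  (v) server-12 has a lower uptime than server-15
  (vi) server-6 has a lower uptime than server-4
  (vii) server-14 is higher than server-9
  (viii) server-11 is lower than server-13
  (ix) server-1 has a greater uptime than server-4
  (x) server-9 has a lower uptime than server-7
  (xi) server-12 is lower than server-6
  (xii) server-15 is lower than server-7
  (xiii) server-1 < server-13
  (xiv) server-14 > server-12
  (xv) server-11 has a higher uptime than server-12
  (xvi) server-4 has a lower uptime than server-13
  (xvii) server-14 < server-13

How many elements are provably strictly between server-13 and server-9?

The relations place server-9 below server-13. An element lies strictly between them when it is forced above server-9 and also forced below server-13.
Above server-9: {server-6, server-4, server-1, server-14, server-7}. Below server-13: {server-12, server-6, server-4, server-1, server-11, server-14}.
Intersection: {server-6, server-4, server-1, server-14} — 4.

4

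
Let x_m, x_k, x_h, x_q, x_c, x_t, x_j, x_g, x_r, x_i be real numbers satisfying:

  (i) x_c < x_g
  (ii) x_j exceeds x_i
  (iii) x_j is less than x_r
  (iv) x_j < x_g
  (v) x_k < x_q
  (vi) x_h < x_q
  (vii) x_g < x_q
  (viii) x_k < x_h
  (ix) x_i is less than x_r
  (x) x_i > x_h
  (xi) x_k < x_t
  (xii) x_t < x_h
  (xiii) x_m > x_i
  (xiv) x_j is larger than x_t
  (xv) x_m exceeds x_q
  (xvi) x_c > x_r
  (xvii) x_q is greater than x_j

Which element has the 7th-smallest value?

x_c

Piecing the relations together gives one ordering: x_k < x_t < x_h < x_i < x_j < x_r < x_c < x_g < x_q < x_m.
Counting 7 from the smallest end gives x_c.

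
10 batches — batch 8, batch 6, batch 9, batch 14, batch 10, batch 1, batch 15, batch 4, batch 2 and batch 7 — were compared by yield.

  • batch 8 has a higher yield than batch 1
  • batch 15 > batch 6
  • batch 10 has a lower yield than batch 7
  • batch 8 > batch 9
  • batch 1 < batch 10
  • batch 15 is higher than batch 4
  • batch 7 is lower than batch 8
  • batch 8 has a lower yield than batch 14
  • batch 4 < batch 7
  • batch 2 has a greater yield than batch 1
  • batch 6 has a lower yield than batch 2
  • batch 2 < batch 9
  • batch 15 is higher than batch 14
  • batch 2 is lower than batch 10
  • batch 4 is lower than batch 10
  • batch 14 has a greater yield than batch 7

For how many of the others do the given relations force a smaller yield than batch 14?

8

Directly below batch 14: batch 7, batch 8.
One step further: batch 1, batch 4, batch 10, batch 9 (6 so far).
One step further: batch 2 (7 so far).
One step further: batch 6 (8 so far).
Nothing else is reachable below batch 14; 8 in all.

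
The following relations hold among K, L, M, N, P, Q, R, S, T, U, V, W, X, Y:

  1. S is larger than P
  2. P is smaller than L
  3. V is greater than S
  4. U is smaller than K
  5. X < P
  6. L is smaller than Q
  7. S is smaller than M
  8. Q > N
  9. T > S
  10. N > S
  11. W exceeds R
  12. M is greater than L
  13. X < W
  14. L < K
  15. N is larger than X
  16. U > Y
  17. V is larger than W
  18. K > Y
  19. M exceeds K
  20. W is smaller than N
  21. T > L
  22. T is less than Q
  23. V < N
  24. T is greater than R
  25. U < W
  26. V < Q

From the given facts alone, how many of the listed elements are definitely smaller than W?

4

From W the given relations immediately reach X, U, R.
From those, Y — 4 in total.
Nothing else is reachable below W; 4 in all.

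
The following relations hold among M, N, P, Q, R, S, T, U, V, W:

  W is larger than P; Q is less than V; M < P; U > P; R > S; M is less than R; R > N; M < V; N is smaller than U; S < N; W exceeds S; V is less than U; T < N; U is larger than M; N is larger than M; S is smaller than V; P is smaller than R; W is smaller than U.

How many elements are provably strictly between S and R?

1

Chaining upward from S reaches: N, V, W, U.
Chaining downward from R reaches: T, M, P, N.
Strictly between S and R are those in both lists: N — 1 element.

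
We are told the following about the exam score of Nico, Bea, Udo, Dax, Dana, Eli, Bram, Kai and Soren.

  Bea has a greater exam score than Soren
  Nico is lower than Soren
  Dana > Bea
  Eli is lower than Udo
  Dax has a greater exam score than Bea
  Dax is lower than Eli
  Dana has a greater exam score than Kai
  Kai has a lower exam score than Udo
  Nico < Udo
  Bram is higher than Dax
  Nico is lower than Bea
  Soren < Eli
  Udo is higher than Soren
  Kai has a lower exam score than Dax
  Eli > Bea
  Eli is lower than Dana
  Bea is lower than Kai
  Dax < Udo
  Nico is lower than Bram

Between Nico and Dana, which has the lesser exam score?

Following the relations from Nico: Nico < Soren < Bea < Kai < Dax < Eli < Dana.
So Nico < Dana; Nico is the lower of the two.

Nico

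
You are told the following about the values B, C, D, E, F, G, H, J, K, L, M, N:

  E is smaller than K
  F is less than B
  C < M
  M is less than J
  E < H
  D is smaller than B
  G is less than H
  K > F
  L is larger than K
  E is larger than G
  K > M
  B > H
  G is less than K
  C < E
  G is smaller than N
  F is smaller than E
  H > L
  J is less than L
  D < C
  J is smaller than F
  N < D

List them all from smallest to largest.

Nothing is placed below G, so it is least; from there G < N; N < D; D < C; C < M; M < J; J < F; F < E; E < K; K < L; L < H; H < B, each given directly.

G < N < D < C < M < J < F < E < K < L < H < B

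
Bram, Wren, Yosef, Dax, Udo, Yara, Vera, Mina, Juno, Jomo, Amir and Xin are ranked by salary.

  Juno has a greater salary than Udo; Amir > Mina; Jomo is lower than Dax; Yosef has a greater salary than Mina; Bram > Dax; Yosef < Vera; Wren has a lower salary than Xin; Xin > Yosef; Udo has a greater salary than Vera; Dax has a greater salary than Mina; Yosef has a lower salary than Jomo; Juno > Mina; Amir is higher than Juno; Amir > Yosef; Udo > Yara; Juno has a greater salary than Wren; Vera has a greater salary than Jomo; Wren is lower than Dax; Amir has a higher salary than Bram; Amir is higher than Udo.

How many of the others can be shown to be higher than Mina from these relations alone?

9

From Mina the given relations immediately reach Yosef, Dax, Juno, Amir.
From those, Jomo, Xin, Vera, Bram — 8 in total.
From those, Udo — 9 in total.
Nothing else is reachable above Mina; 9 in all.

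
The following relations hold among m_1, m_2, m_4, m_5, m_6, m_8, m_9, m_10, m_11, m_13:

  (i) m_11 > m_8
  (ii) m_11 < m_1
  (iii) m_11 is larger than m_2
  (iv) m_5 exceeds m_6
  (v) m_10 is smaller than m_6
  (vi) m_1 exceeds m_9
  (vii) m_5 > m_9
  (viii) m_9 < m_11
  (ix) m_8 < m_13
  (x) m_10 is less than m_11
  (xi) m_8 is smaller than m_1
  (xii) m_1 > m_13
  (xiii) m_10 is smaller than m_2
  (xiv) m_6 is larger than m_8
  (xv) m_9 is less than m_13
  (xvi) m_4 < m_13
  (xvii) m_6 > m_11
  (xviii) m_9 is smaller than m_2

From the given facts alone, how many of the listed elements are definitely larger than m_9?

The elements the relations force above m_9 are m_2, m_13, m_11, m_1, m_6, m_5 — no chain reaches any other.
That is 6.

6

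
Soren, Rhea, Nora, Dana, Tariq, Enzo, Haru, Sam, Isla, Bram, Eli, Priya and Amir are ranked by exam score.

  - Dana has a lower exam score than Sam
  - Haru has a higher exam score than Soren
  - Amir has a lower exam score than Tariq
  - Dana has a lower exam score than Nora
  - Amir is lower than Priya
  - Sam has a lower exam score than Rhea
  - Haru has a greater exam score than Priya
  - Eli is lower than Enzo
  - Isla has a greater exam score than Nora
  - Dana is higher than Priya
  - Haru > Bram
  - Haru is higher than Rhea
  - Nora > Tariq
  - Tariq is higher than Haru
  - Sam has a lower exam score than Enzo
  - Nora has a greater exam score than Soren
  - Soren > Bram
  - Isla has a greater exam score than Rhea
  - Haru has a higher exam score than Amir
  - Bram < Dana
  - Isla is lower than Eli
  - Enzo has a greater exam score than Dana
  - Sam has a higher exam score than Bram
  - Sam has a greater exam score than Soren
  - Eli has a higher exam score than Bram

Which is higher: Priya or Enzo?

Priya < Dana and Dana < Sam give Priya < Sam.
Then Sam < Rhea extends the chain to Rhea.
With Rhea < Haru: Priya < Dana < Sam < Rhea < Haru.
With Haru < Tariq: Priya < Dana < Sam < Rhea < Haru < Tariq.
With Tariq < Nora: Priya < Dana < Sam < Rhea < Haru < Tariq < Nora.
With Nora < Isla: Priya < Dana < Sam < Rhea < Haru < Tariq < Nora < Isla.
With Isla < Eli: Priya < Dana < Sam < Rhea < Haru < Tariq < Nora < Isla < Eli.
With Eli < Enzo: Priya < Dana < Sam < Rhea < Haru < Tariq < Nora < Isla < Eli < Enzo.
So Priya < Enzo; Enzo is the higher of the two.

Enzo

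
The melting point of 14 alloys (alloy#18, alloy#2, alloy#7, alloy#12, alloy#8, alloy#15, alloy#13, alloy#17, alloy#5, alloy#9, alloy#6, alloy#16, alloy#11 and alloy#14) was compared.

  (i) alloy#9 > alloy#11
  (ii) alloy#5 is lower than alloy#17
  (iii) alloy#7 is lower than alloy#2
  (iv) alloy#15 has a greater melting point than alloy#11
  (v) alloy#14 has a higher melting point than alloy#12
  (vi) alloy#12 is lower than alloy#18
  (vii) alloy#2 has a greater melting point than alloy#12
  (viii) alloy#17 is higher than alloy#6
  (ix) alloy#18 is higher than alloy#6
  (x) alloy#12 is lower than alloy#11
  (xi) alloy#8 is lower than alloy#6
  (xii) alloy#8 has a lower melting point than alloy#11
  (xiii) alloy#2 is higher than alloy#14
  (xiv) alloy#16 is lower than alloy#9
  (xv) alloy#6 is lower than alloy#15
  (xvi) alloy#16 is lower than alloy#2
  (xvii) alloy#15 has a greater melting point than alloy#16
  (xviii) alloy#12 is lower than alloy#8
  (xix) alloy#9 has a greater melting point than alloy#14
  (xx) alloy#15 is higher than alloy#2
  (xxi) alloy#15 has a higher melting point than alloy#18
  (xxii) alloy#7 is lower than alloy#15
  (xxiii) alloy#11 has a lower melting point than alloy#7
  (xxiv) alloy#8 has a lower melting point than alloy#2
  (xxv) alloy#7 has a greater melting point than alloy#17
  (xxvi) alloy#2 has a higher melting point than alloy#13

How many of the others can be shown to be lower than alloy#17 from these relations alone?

4

From alloy#17 the given relations immediately reach alloy#5, alloy#6.
From those, alloy#8 — 3 in total.
From those, alloy#12 — 4 in total.
No other element is forced below alloy#17 by the given relations, so the count is 4.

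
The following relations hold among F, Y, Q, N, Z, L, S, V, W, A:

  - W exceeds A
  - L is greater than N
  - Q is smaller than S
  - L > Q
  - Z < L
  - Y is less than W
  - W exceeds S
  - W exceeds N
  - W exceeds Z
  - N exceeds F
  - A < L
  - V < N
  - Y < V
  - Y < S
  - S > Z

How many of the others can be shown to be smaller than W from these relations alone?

The elements the relations force below W are Y, Q, F, Z, V, A, S, N — no chain reaches any other.
That is 8.

8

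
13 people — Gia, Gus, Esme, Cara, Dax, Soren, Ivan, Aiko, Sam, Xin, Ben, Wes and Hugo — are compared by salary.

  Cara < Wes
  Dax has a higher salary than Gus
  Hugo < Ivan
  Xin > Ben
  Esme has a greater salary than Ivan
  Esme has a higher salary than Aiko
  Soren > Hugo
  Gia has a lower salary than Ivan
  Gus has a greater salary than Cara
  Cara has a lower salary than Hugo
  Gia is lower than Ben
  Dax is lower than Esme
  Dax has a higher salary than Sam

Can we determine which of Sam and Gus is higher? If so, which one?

Following every chain through Sam: above Sam we get Dax, Esme.
Gus is not reached, and no chain runs the other way from Gus to Sam.
So the given relations leave the order of Sam and Gus undetermined.

undetermined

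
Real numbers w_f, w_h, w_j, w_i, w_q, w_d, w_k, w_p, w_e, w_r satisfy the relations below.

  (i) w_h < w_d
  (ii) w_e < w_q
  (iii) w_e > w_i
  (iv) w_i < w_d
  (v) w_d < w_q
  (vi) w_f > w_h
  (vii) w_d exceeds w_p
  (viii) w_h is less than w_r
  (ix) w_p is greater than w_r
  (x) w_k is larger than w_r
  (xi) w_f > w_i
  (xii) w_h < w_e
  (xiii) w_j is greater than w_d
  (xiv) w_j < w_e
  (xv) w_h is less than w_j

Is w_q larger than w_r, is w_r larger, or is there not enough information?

w_q

w_r < w_p < w_d < w_j < w_e < w_q, by transitivity through w_p, w_d, w_j, w_e.
So w_q is larger.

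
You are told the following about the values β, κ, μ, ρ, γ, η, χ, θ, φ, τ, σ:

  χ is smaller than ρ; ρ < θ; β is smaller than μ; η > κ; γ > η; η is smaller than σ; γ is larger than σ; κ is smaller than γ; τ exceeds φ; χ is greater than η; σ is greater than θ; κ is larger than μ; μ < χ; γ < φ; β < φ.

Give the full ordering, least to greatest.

β < μ < κ < η < χ < ρ < θ < σ < γ < φ < τ

Each adjacent pair is fixed by a given relation: β < μ; μ < κ; κ < η; η < χ; χ < ρ; ρ < θ; θ < σ; σ < γ; γ < φ; φ < τ. Chaining them end to end gives the full order.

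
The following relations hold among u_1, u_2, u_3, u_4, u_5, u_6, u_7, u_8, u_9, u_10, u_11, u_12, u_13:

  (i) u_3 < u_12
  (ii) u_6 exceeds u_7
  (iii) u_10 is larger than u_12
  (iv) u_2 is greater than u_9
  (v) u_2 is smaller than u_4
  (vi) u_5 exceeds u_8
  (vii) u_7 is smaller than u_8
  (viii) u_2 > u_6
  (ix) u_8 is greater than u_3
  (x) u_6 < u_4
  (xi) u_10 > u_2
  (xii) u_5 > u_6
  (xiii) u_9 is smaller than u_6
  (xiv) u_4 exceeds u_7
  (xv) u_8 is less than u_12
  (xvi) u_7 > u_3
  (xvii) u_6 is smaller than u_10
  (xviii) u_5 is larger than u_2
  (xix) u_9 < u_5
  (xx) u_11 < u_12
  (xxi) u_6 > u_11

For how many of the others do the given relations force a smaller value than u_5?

7

Directly below u_5: u_9, u_8, u_6, u_2.
One step further: u_3, u_11, u_7 (7 so far).
No other element is forced below u_5 by the given relations, so the count is 7.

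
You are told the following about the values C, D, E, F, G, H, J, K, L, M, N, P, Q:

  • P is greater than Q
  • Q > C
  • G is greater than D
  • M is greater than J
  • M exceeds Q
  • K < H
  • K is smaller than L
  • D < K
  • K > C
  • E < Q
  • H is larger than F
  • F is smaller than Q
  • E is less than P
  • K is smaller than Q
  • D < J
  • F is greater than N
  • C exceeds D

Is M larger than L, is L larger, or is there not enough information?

undetermined

Following every chain through L: below L we get D, C, K.
M is not reached, and no chain runs the other way from M to L.
So the given relations leave the order of L and M undetermined.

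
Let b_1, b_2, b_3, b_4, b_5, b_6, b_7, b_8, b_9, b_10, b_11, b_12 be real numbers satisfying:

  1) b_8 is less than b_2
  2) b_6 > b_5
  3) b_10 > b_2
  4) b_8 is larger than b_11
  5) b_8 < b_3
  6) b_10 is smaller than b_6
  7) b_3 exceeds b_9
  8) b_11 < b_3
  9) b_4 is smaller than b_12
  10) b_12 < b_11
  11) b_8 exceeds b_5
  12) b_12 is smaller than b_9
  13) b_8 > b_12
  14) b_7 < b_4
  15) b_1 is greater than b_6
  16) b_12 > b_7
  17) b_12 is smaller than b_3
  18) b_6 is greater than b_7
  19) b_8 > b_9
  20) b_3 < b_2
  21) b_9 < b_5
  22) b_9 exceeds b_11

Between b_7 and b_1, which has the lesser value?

b_7

The relevant relations are b_7 < b_4; b_4 < b_12; b_12 < b_11; b_11 < b_9; b_9 < b_5; b_5 < b_8; b_8 < b_3; b_3 < b_2; b_2 < b_10; b_10 < b_6; b_6 < b_1.
Chaining these gives b_7 < b_4 < b_12 < b_11 < b_9 < b_5 < b_8 < b_3 < b_2 < b_10 < b_6 < b_1.
So b_7 < b_1; b_7 is the smaller of the two.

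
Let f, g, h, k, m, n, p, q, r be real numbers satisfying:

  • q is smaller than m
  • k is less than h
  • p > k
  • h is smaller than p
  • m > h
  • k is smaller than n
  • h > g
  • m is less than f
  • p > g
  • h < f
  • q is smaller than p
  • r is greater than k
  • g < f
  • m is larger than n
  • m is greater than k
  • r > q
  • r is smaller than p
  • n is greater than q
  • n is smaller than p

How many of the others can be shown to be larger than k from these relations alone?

From k the given relations immediately reach h, n, r, m, p.
From those, f — 6 in total.
No other element is forced above k by the given relations, so the count is 6.

6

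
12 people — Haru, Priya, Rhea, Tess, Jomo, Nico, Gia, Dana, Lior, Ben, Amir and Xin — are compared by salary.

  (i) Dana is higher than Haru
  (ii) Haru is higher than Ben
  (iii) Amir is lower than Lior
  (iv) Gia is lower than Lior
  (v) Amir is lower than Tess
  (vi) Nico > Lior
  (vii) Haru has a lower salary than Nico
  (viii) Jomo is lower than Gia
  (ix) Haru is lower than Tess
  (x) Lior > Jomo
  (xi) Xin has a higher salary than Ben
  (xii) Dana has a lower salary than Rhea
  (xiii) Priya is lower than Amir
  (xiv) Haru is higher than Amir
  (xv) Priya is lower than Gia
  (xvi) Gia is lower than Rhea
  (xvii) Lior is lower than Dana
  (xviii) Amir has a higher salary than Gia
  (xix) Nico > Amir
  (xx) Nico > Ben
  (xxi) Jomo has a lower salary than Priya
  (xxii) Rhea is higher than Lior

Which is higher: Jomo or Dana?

Dana

Jomo < Priya < Gia < Amir < Lior < Dana, by transitivity through Priya, Gia, Amir, Lior.
So Jomo < Dana; Dana is the higher of the two.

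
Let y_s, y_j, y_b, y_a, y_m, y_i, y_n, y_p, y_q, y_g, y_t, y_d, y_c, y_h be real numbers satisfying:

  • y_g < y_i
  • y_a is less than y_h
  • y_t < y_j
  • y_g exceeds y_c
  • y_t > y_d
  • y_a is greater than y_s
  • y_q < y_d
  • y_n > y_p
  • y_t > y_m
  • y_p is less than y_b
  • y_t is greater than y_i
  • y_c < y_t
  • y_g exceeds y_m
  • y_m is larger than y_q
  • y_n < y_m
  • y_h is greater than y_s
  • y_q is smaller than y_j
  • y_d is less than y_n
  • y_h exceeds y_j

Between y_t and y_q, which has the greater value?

y_t

Chaining the given relations: y_q < y_d < y_n < y_m < y_g < y_i < y_t.
So y_q < y_t; y_t is the larger of the two.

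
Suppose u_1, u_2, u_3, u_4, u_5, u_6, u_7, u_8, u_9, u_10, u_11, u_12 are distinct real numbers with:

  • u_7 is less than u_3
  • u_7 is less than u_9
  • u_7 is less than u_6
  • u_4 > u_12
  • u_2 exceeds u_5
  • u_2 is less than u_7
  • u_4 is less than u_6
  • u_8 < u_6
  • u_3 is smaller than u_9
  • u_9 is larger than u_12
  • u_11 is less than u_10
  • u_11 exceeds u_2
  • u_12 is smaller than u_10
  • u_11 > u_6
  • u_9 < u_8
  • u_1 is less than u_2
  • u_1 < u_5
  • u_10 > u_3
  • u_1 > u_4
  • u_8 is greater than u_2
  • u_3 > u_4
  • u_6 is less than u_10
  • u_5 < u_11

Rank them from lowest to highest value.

u_12 < u_4 < u_1 < u_5 < u_2 < u_7 < u_3 < u_9 < u_8 < u_6 < u_11 < u_10

Nothing is placed below u_12, so it is least; from there u_12 < u_4; u_4 < u_1; u_1 < u_5; u_5 < u_2; u_2 < u_7; u_7 < u_3; u_3 < u_9; u_9 < u_8; u_8 < u_6; u_6 < u_11; u_11 < u_10, each given directly.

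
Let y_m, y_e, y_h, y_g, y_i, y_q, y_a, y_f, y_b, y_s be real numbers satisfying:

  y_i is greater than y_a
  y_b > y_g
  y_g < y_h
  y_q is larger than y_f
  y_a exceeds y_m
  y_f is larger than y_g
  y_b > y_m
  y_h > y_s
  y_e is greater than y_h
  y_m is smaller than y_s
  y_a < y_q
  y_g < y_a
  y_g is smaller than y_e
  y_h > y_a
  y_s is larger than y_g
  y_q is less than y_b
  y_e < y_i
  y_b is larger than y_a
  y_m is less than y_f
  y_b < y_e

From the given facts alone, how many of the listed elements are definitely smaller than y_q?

4

Directly below y_q: y_f, y_a.
One step further: y_m, y_g (4 so far).
No other element is forced below y_q by the given relations, so the count is 4.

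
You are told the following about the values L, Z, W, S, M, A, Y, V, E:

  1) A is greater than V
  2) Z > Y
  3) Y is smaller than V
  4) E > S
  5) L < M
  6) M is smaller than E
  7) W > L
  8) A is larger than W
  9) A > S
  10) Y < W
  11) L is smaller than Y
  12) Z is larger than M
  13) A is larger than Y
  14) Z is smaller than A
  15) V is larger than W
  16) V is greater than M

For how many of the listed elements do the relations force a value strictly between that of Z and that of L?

The relations place L below Z. An element lies strictly between them when it is forced above L and also forced below Z.
Above L: {Y, W, M, V, A, E}. Below Z: {Y, M}.
Intersection: {Y, M} — 2.

2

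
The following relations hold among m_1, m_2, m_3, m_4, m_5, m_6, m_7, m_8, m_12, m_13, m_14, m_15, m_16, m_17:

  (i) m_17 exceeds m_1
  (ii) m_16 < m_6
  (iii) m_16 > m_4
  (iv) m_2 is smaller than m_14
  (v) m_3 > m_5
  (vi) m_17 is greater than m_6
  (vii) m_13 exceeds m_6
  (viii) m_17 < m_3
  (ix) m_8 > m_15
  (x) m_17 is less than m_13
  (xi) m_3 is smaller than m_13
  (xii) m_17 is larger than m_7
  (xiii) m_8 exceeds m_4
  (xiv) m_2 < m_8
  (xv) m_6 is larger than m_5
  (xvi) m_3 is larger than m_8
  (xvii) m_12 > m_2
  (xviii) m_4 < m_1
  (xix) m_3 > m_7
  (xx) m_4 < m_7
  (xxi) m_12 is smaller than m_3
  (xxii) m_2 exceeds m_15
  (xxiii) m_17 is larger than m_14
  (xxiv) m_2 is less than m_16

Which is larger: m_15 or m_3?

m_15 < m_2 < m_16 < m_6 < m_17 < m_3, by transitivity through m_2, m_16, m_6, m_17.
So m_15 < m_3; m_3 is the larger of the two.

m_3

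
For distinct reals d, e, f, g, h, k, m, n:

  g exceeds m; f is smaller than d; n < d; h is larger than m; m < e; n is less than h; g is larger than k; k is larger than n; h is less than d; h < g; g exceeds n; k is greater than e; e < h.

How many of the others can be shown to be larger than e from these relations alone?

4

The elements the relations force above e are k, h, g, d — no chain reaches any other.
That is 4.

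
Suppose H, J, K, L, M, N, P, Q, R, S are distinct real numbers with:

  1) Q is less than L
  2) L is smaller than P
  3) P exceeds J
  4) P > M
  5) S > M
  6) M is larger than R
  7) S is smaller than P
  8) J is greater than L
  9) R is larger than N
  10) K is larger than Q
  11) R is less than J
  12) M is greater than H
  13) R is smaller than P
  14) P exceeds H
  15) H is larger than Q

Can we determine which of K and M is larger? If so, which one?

Following every chain through K: below K we get Q.
M is not reached, and no chain runs the other way from M to K.
So the given relations leave the order of K and M undetermined.

undetermined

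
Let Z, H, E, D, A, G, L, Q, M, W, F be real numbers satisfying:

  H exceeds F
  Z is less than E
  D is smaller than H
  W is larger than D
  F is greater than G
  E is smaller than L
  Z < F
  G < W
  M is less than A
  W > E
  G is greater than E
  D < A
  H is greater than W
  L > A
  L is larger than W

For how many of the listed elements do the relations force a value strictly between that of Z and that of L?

3

Chaining upward from Z reaches: E, G, W, F, H.
Chaining downward from L reaches: D, E, G, M, W, A.
Strictly between Z and L are those in both lists: E, G, W — 3 elements.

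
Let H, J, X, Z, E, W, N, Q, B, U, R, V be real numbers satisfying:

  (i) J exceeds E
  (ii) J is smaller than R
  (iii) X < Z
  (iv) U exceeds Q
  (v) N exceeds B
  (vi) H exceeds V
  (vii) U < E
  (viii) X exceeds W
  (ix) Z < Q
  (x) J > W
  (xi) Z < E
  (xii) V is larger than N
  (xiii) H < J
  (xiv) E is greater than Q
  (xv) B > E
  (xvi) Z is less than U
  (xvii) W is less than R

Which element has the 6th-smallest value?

Piecing the relations together gives one ordering: W < X < Z < Q < U < E < B < N < V < H < J < R.
Counting 6 from the smallest end gives E.

E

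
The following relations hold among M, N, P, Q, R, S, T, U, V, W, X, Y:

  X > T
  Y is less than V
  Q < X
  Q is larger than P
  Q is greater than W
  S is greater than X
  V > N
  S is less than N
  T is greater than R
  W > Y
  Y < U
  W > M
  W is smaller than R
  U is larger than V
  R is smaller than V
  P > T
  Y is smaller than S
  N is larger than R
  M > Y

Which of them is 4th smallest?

R

Piecing the relations together gives one ordering: Y < M < W < R < T < P < Q < X < S < N < V < U.
Counting 4 from the smallest end gives R.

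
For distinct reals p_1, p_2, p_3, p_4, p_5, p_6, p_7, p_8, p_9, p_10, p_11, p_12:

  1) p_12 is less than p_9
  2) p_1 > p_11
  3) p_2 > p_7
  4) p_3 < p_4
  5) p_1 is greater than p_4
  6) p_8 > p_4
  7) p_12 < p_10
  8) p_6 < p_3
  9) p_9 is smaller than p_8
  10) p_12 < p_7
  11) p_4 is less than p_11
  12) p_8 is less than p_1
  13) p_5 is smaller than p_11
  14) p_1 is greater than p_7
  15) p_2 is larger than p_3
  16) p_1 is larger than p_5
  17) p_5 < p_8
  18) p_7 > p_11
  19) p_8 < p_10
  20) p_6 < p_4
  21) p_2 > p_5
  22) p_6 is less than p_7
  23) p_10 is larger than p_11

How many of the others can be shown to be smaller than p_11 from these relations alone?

4

The elements the relations force below p_11 are p_6, p_5, p_3, p_4 — no chain reaches any other.
That is 4.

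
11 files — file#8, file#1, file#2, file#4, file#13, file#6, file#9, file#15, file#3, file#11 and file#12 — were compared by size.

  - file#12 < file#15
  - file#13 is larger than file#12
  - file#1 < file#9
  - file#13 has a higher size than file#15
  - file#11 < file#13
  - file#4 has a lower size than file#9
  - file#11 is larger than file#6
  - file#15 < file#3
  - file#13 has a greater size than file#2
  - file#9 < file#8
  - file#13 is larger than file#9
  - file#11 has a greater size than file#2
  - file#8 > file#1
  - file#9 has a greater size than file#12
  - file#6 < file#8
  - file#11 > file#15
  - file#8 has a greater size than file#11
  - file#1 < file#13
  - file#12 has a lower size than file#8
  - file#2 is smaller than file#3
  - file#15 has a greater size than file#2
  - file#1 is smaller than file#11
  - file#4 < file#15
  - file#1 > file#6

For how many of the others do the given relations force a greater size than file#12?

6

Directly above file#12: file#15, file#9, file#13, file#8.
One step further: file#11, file#3 (6 so far).
No other element is forced above file#12 by the given relations, so the count is 6.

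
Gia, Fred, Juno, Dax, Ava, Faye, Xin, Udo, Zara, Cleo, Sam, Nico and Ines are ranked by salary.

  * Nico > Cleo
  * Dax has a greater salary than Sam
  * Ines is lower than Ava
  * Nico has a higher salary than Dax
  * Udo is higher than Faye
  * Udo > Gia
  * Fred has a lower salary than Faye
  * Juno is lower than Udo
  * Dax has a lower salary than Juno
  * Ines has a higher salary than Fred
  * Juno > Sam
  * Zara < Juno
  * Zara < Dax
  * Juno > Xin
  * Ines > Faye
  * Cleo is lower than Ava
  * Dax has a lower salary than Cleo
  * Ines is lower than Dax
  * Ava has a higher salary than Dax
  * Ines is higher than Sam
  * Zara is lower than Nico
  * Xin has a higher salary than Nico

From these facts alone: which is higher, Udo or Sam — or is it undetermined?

The relevant relations are Sam < Ines; Ines < Dax; Dax < Cleo; Cleo < Nico; Nico < Xin; Xin < Juno; Juno < Udo.
Chaining these gives Sam < Ines < Dax < Cleo < Nico < Xin < Juno < Udo.
So Udo is higher.

Udo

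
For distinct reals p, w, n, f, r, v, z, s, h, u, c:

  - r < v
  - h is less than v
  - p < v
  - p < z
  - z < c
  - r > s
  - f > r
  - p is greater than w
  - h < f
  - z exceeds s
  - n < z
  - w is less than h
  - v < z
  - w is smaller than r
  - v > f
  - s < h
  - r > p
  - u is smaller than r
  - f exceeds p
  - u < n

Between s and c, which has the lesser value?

s

s < h and h < f give s < f.
Then f < v extends the chain to v.
Then v < z extends the chain to z.
Then z < c extends the chain to c.
So s < c; s is the smaller of the two.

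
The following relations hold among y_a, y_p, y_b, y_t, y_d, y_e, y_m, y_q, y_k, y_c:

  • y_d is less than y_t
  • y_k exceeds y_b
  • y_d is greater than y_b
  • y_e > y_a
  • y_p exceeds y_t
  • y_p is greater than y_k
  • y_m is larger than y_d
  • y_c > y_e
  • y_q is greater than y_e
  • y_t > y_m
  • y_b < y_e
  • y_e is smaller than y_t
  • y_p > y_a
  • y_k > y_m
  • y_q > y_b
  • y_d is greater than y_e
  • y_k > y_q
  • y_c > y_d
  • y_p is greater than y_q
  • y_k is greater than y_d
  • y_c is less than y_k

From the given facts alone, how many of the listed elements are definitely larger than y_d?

Directly above y_d: y_m, y_c, y_k, y_t.
One step further: y_p (5 so far).
Nothing else is reachable above y_d; 5 in all.

5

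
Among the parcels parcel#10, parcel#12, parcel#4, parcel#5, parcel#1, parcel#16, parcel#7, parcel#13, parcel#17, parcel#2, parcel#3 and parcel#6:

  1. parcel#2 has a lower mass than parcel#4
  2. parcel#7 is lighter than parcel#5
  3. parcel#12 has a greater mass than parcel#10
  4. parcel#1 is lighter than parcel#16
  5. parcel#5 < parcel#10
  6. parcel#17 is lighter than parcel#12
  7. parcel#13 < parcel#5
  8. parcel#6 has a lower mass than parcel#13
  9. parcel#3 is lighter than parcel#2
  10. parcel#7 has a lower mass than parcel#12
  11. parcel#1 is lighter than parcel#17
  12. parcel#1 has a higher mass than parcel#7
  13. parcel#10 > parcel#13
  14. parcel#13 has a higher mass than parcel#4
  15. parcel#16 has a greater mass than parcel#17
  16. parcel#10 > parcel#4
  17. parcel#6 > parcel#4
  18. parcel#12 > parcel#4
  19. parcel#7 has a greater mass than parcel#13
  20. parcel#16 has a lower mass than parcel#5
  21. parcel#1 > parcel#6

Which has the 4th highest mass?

Chaining the given pairs: parcel#3 < parcel#2 < parcel#4 < parcel#6 < parcel#13 < parcel#7 < parcel#1 < parcel#17 < parcel#16 < parcel#5 < parcel#10 < parcel#12.
The 4th largest is parcel#16.

parcel#16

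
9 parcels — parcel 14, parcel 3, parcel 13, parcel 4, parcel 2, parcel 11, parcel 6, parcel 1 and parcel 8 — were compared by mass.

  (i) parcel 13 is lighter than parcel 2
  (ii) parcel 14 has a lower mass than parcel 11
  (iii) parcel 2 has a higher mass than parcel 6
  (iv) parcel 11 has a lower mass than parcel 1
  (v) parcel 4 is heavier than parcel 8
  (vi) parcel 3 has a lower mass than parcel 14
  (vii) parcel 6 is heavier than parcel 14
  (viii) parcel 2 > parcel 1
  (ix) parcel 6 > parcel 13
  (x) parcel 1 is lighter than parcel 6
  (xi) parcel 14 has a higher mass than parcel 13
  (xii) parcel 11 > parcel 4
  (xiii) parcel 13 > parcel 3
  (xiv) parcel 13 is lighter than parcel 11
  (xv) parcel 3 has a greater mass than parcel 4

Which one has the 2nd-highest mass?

parcel 6

Piecing the relations together gives one ordering: parcel 8 < parcel 4 < parcel 3 < parcel 13 < parcel 14 < parcel 11 < parcel 1 < parcel 6 < parcel 2.
Counting 2 from the largest end gives parcel 6.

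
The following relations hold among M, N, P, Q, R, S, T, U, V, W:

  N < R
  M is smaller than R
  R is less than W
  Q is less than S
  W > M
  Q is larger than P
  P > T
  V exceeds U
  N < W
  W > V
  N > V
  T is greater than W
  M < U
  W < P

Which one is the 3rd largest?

Chaining the given pairs: M < U < V < N < R < W < T < P < Q < S.
Counting 3 from the largest end gives P.

P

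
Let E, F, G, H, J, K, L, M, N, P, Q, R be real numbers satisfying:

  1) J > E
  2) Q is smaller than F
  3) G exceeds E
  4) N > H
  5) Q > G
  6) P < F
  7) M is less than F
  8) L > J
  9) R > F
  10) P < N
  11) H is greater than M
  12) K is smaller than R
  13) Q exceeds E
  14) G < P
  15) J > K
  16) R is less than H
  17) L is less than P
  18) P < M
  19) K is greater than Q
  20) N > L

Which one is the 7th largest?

The consecutive relations fix a unique order: E < G < Q < K < J < L < P < M < F < R < H < N.
The 7th largest is L.

L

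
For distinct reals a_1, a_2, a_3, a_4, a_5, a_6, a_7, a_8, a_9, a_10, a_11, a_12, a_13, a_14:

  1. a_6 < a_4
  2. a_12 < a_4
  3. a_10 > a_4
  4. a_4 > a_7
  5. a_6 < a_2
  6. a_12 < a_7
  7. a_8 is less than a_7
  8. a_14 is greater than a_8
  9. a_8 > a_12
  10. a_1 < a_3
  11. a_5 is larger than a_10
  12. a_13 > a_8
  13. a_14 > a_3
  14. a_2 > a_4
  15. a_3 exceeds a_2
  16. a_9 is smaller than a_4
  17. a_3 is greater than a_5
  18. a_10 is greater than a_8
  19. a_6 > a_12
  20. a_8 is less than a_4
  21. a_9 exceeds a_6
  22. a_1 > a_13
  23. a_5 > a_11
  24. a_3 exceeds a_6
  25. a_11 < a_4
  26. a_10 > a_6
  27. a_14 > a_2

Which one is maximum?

Chaining downward from a_14: directly below it, a_8, a_2, a_3; then a_12, a_6, a_1, a_4, a_5; then a_11, a_9, a_13, a_7, a_10.
That covers every other element, and nothing is given above a_14, so a_14 is the maximum.

a_14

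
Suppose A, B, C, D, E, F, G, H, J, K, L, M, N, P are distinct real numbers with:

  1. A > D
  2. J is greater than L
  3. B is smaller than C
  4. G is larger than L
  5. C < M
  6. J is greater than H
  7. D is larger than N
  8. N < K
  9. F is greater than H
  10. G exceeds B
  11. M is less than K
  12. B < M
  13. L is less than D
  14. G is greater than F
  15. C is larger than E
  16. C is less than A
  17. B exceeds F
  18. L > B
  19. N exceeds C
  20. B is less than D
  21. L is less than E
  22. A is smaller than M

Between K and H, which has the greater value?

H < F < B < L < E < C < N < D < A < M < K, by transitivity through F, B, L, E, C, N, D, A, M.
So H < K; K is the larger of the two.

K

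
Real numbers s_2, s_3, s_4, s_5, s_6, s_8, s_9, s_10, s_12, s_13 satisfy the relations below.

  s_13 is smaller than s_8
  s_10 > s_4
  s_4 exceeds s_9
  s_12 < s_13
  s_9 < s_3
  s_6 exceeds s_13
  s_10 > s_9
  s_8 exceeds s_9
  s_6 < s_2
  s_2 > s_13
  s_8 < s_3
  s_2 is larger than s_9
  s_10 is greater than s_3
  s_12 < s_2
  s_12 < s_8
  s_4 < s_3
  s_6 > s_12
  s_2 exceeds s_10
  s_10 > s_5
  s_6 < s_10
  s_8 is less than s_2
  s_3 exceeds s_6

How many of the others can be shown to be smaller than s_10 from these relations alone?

8

The elements the relations force below s_10 are s_12, s_13, s_6, s_9, s_4, s_8, s_3, s_5 — no chain reaches any other.
That is 8.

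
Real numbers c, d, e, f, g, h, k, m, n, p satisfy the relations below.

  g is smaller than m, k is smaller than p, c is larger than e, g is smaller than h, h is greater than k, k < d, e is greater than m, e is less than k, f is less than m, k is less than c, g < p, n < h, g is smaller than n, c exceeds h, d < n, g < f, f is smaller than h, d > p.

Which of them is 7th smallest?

The consecutive relations fix a unique order: g < f < m < e < k < p < d < n < h < c.
The 7th smallest is d.

d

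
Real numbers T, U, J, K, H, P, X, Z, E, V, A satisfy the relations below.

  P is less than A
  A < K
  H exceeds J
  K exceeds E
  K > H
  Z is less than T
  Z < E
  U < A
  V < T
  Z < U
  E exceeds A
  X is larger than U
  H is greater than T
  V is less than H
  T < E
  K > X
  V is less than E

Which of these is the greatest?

K

V is not greatest since V < E; Z is not greatest since Z < T; P is not greatest since P < A; U is not greatest since U < A; A is not greatest since A < K; T is not greatest since T < H; X is not greatest since X < K; J is not greatest since J < H; H is not greatest since H < K; E is not greatest since E < K.
Only K has nothing above it, so K is the greatest.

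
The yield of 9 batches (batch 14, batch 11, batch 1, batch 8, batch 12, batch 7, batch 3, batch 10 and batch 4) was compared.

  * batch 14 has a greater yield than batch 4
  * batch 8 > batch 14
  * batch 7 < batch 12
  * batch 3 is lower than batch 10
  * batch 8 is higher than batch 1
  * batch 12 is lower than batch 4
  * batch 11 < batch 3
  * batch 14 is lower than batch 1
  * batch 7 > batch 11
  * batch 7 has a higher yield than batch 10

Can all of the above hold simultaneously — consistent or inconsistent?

Every relation is compatible with batch 11 < batch 3 < batch 10 < batch 7 < batch 12 < batch 4 < batch 14 < batch 1 < batch 8; the set is consistent.

consistent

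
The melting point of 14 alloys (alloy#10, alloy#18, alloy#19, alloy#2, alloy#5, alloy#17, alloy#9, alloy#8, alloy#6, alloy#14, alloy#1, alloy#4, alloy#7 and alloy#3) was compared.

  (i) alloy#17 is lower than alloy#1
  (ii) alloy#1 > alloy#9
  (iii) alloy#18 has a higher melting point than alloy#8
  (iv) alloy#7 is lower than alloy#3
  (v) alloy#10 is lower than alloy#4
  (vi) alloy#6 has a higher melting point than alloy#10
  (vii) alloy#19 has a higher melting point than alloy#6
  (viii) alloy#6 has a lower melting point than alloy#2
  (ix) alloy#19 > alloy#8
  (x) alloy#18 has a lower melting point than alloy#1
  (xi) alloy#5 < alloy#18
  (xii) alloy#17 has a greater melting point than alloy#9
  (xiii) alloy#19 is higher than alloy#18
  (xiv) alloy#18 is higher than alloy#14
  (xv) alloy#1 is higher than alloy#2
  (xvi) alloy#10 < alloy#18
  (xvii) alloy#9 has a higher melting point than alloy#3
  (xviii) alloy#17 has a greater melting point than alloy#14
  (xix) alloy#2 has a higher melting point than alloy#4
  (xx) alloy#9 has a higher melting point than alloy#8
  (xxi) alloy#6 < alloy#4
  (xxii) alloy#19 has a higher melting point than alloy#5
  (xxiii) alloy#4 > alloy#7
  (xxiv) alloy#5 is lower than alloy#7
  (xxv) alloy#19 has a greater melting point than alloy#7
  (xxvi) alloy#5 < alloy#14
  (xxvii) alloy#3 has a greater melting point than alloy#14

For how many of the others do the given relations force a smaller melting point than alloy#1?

12

From alloy#1 the given relations immediately reach alloy#18, alloy#9, alloy#2, alloy#17.
From those, alloy#10, alloy#5, alloy#14, alloy#6, alloy#8, alloy#3, alloy#4 — 11 in total.
From those, alloy#7 — 12 in total.
No other element is forced below alloy#1 by the given relations, so the count is 12.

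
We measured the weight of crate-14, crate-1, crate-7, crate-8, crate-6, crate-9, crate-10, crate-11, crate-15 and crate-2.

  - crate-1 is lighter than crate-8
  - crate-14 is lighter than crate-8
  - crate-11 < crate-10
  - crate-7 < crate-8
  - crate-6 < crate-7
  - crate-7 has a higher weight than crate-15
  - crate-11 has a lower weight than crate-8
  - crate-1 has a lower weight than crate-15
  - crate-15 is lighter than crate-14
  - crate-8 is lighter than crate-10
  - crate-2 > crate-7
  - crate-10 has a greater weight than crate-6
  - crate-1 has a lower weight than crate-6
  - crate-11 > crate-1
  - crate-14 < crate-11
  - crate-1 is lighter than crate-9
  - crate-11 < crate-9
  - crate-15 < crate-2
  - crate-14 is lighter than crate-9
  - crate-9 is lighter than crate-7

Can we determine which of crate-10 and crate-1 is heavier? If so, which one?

The relevant relations are crate-1 < crate-15; crate-15 < crate-14; crate-14 < crate-9; crate-9 < crate-7; crate-7 < crate-8; crate-8 < crate-10.
Together: crate-1 < crate-15 < crate-14 < crate-9 < crate-7 < crate-8 < crate-10.
So crate-10 is heavier.

crate-10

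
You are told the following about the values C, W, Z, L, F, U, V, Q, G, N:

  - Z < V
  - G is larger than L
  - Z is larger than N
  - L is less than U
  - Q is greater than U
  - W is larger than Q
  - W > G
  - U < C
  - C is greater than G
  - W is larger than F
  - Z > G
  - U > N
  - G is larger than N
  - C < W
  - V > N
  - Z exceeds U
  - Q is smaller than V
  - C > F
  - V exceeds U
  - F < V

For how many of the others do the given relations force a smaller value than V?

Directly below V: N, F, U, Q, Z.
One step further: L, G (7 so far).
No other element is forced below V by the given relations, so the count is 7.

7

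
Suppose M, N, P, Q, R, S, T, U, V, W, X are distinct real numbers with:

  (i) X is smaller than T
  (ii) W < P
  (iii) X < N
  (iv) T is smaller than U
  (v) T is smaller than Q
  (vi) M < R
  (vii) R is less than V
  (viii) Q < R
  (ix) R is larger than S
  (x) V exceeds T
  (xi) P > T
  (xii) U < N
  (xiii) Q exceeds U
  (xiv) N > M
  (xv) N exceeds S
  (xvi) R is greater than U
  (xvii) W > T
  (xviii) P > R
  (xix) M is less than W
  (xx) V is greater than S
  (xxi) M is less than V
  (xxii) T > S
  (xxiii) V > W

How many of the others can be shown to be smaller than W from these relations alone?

4

From W the given relations immediately reach M, T.
From those, S, X — 4 in total.
No other element is forced below W by the given relations, so the count is 4.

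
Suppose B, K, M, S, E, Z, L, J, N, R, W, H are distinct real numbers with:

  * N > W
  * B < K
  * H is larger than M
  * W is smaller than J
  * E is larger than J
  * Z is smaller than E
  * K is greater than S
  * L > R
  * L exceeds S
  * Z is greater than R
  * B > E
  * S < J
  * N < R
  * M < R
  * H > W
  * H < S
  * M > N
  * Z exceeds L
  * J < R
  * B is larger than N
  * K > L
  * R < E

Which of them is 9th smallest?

Z

Chaining the given pairs: W < N < M < H < S < J < R < L < Z < E < B < K.
Counting 9 from the smallest end gives Z.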